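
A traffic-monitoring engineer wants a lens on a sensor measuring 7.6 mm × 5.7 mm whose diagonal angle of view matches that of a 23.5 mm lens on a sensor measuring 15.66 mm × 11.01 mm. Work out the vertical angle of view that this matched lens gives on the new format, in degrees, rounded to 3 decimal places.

Sensor diagonal = √(15.66² + 11.01²) = √366.4557 ≈ 19.1430 mm.
Sensor diagonal = √(7.6² + 5.7²) = √90.2500 ≈ 9.5000 mm.
Equal diagonal AOV ⇒ f₂ = f₁ · 9.5000/19.1430 = 23.5 × 0.49626 ≈ 11.6622 mm.
Vertical AOV on the new format = 2·arctan(5.7 / (2 × 11.6622)) = 2·arctan(0.24438) ≈ 27.4655°.

27.465°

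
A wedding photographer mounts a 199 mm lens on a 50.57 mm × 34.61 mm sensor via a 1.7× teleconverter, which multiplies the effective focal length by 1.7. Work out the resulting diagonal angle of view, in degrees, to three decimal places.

10.350°

Effective focal length f = 199 × 1.7 = 338.3 mm.
Sensor diagonal = √(50.57² + 34.61²) = √3755.1770 ≈ 61.2795 mm.
α = 2·arctan(61.279 / (2 × 338.3)) = 2·arctan(0.09057) ≈ 10.3503°.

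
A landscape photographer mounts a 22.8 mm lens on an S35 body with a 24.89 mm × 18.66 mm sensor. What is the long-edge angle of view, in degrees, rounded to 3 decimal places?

Angle of view α = 2·arctan(w/2f) with w = 24.89 mm and f = 22.8 mm.
w/2f = 0.54583; arctan(0.54583) ≈ 28.6272°, so α ≈ 57.2544°.

57.254°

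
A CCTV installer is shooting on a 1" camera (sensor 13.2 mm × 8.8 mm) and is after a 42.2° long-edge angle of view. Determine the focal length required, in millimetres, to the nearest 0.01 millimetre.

17.10 mm

From α = 2·arctan(w/2f) we get f = w / (2·tan(α/2)).
With w = 13.2 mm and α/2 = 21.1°, tan(α/2) ≈ 0.38587, so f ≈ 13.2 / 0.77174 ≈ 17.1043 mm.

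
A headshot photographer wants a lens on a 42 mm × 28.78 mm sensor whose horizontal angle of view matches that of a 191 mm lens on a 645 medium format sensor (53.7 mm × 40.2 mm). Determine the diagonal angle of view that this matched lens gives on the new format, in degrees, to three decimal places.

Equal horizontal AOV ⇒ f₂ = f₁ · 42/53.7 = 191 × 0.78212 ≈ 149.3855 mm.
Sensor diagonal = √(42² + 28.78²) = √2592.2884 ≈ 50.9145 mm.
Diagonal AOV on the new format = 2·arctan(50.9145 / (2 × 149.3855)) = 2·arctan(0.17041) ≈ 19.3421°.

19.342°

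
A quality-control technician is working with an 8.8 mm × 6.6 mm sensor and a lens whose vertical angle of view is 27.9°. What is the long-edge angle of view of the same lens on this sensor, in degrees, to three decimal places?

36.650°

From the vertical AOV: f = 6.6 / (2·tan(13.95°)) = 6.6 / 0.49680 ≈ 13.2850 mm.
Long-edge AOV = 2·arctan(8.8 / (2 × 13.2850)) = 2·arctan(0.33120) ≈ 36.6499°.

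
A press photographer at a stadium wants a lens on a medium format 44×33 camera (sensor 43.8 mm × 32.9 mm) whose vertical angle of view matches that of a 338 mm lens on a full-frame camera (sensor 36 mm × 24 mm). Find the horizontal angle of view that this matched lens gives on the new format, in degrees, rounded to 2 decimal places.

Equal vertical AOV ⇒ f₂ = f₁ · 32.9/24 = 338 × 1.37083 ≈ 463.3417 mm.
Horizontal AOV on the new format = 2·arctan(43.8 / (2 × 463.3417)) = 2·arctan(0.04727) ≈ 5.4122°.

5.41°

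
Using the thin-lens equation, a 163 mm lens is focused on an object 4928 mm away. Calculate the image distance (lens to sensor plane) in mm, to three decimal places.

168.576 mm

1/dᵢ = 1/f − 1/dₒ = 1/163 − 1/4928 = 0.0059320 mm⁻¹.
dᵢ = 1/0.0059320 ≈ 168.5759 mm.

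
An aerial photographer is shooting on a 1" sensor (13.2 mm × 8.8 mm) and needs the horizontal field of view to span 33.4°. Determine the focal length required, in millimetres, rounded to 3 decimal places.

21.999 mm

From α = 2·arctan(w/2f) we get f = w / (2·tan(α/2)).
With w = 13.2 mm and α/2 = 16.7°, tan(α/2) ≈ 0.30001, so f ≈ 13.2 / 0.60003 ≈ 21.9989 mm.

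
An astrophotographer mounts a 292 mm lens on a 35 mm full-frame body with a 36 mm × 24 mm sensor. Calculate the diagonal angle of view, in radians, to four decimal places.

Sensor diagonal = √(36² + 24²) = √1872.0000 ≈ 43.2666 mm.
Angle of view α = 2·arctan(d/2f) with d = 43.2666 mm and f = 292 mm.
d/2f = 0.07409; arctan(0.07409) ≈ 0.0740 rad, so α ≈ 0.1479 rad.

0.1479 rad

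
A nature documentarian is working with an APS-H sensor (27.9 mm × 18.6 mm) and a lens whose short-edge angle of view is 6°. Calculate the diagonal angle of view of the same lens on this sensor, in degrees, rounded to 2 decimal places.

From the short-edge AOV: f = 18.6 / (2·tan(3°)) = 18.6 / 0.10482 ≈ 177.4546 mm.
Sensor diagonal = √(27.9² + 18.6²) = √1124.3700 ≈ 33.5316 mm.
Diagonal AOV = 2·arctan(33.5316 / (2 × 177.4546)) = 2·arctan(0.09448) ≈ 10.7945°.

10.79°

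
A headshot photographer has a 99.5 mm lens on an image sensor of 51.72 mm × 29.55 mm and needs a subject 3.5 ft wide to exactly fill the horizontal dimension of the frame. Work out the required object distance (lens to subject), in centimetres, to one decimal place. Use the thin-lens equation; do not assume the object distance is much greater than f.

W: 3.5 ft × 304.8 mm/ft = 1066.80 mm.
Magnification m = w/W = dᵢ/dₒ; combined with 1/f = 1/dₒ + 1/dᵢ this gives dₒ = f·(1 + W/w).
dₒ = 99.5 mm × (1 + 1066.8/51.72) = 99.5 × 21.6264 ≈ 2151.832 mm = 215.183 cm.

215.2 cm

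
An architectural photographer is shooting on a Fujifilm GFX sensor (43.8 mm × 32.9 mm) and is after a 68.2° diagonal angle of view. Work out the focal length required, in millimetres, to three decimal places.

Sensor diagonal = √(43.8² + 32.9²) = √3000.8500 ≈ 54.7800 mm.
From α = 2·arctan(d/2f) we get f = d / (2·tan(α/2)).
With d = 54.7800 mm and α/2 = 34.1°, tan(α/2) ≈ 0.67705, so f ≈ 54.7800 / 1.35410 ≈ 40.4549 mm.

40.455 mm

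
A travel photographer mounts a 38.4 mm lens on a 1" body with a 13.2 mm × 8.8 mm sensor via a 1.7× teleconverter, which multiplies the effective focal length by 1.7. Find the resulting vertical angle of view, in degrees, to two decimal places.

7.71°

Effective focal length f = 38.4 × 1.7 = 65.28 mm.
α = 2·arctan(8.8 / (2 × 65.28)) = 2·arctan(0.06740) ≈ 7.7120°.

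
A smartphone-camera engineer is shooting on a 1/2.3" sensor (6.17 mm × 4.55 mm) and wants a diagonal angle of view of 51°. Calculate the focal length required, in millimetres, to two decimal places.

8.04 mm

Sensor diagonal = √(6.17² + 4.55²) = √58.7714 ≈ 7.6663 mm.
From α = 2·arctan(d/2f) we get f = d / (2·tan(α/2)).
With d = 7.6663 mm and α/2 = 25.5°, tan(α/2) ≈ 0.47698, so f ≈ 7.6663 / 0.95395 ≈ 8.0363 mm.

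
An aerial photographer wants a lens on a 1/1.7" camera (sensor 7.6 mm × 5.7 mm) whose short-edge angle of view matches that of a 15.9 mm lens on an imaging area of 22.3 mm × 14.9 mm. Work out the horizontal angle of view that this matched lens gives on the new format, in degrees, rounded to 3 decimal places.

63.989°

Equal short-edge AOV ⇒ f₂ = f₁ · 5.7/14.9 = 15.9 × 0.38255 ≈ 6.0826 mm.
Horizontal AOV on the new format = 2·arctan(7.6 / (2 × 6.0826)) = 2·arctan(0.62474) ≈ 63.9892°.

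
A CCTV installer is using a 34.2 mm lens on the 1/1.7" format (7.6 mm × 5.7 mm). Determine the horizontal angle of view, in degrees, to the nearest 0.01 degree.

12.68°

Angle of view α = 2·arctan(w/2f) with w = 7.6 mm and f = 34.2 mm.
w/2f = 0.11111; arctan(0.11111) ≈ 6.3402°, so α ≈ 12.6804°.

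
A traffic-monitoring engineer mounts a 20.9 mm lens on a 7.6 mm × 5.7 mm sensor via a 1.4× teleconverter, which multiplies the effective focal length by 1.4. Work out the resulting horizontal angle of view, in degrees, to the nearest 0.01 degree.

Effective focal length f = 20.9 × 1.4 = 29.26 mm.
α = 2·arctan(7.6 / (2 × 29.26)) = 2·arctan(0.12987) ≈ 14.7992°.

14.80°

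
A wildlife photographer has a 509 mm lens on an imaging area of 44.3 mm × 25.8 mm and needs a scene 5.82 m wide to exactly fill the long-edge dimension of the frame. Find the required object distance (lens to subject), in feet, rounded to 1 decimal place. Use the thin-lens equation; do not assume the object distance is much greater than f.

W: 5.82 m = 5820 mm.
Magnification m = w/W = dᵢ/dₒ; combined with 1/f = 1/dₒ + 1/dᵢ this gives dₒ = f·(1 + W/w).
dₒ = 509 mm × (1 + 5820/44.3) = 509 × 132.3770 ≈ 67379.880 mm = 67379.880/304.8 ft = 221.063 ft.

221.1 ft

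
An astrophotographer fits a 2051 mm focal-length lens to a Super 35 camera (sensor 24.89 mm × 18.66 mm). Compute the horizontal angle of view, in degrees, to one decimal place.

0.7°

Angle of view α = 2·arctan(w/2f) with w = 24.89 mm and f = 2051 mm.
w/2f = 0.00607; arctan(0.00607) ≈ 0.3477°, so α ≈ 0.6953°.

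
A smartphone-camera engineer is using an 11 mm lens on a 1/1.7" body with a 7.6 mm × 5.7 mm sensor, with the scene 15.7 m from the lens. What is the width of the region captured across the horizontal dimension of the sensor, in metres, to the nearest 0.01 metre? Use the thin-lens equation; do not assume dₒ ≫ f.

dₒ: 15.7 m = 15700 mm.
Similar triangles through the lens centre give W/dₒ = w/dᵢ; with 1/f = 1/dₒ + 1/dᵢ this gives W = w·(dₒ − f)/f.
W = 7.6 mm × (15700 − 11) / 11 = 7.6 × 1426.2727 ≈ 10839.673 mm = 10.8397 m.

10.84 m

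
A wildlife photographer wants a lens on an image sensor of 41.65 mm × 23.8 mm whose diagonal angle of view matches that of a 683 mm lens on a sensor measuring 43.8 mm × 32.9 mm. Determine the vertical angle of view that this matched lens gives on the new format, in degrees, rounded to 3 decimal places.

Sensor diagonal = √(43.8² + 32.9²) = √3000.8500 ≈ 54.7800 mm.
Sensor diagonal = √(41.65² + 23.8²) = √2301.1625 ≈ 47.9704 mm.
Equal diagonal AOV ⇒ f₂ = f₁ · 47.9704/54.7800 = 683 × 0.87569 ≈ 598.0978 mm.
Vertical AOV on the new format = 2·arctan(23.8 / (2 × 598.0978)) = 2·arctan(0.01990) ≈ 2.2797°.

2.280°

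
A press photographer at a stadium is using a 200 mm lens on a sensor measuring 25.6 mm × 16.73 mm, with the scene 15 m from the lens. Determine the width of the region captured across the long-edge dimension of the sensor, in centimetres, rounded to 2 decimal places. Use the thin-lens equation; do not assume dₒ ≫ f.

dₒ: 15 m = 15000 mm.
Similar triangles through the lens centre give W/dₒ = w/dᵢ; with 1/f = 1/dₒ + 1/dᵢ this gives W = w·(dₒ − f)/f.
W = 25.6 mm × (15000 − 200) / 200 = 25.6 × 74.0000 ≈ 1894.400 mm = 189.44 cm.

189.44 cm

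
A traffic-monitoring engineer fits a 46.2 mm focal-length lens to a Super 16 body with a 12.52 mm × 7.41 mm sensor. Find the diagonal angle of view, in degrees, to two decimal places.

Sensor diagonal = √(12.52² + 7.41²) = √211.6585 ≈ 14.5485 mm.
Angle of view α = 2·arctan(d/2f) with d = 14.5485 mm and f = 46.2 mm.
d/2f = 0.15745; arctan(0.15745) ≈ 8.9478°, so α ≈ 17.8957°.

17.90°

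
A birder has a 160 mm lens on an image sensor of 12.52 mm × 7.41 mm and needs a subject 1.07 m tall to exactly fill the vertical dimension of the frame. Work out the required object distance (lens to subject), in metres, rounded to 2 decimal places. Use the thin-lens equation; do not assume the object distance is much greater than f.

W: 1.07 m = 1070 mm.
Magnification m = h/W = dᵢ/dₒ; combined with 1/f = 1/dₒ + 1/dᵢ this gives dₒ = f·(1 + W/h).
dₒ = 160 mm × (1 + 1070/7.41) = 160 × 145.3995 ≈ 23263.914 mm = 23.2639 m.

23.26 m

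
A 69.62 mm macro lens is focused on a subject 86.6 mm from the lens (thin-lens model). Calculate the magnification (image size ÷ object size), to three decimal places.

4.100×

Thin lens: 1/f = 1/dₒ + 1/dᵢ → 1/dᵢ = 1/69.62 − 1/86.6 = 0.0028163 mm⁻¹, so dᵢ ≈ 355.0702 mm.
Magnification m = dᵢ/dₒ = 355.0702/86.6 ≈ 4.10012.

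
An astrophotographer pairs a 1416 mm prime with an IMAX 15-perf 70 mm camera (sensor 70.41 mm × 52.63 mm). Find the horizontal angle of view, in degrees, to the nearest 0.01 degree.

2.85°

Angle of view α = 2·arctan(w/2f) with w = 70.41 mm and f = 1416 mm.
w/2f = 0.02486; arctan(0.02486) ≈ 1.4242°, so α ≈ 2.8484°.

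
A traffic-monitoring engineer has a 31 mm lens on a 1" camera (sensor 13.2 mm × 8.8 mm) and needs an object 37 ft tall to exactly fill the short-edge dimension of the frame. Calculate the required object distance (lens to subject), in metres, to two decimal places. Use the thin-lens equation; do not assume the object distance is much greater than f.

39.76 m

W: 37 ft × 304.8 mm/ft = 11277.60 mm.
Magnification m = h/W = dᵢ/dₒ; combined with 1/f = 1/dₒ + 1/dᵢ this gives dₒ = f·(1 + W/h).
dₒ = 31 mm × (1 + 11277.6/8.8) = 31 × 1282.5454 ≈ 39758.908 mm = 39.7589 m.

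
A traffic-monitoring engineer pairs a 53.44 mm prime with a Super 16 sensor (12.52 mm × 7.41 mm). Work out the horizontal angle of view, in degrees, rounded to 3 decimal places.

Angle of view α = 2·arctan(w/2f) with w = 12.52 mm and f = 53.44 mm.
w/2f = 0.11714; arctan(0.11714) ≈ 6.6812°, so α ≈ 13.3624°.

13.362°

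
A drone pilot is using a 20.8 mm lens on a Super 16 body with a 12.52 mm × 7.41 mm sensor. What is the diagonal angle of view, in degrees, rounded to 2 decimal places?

Sensor diagonal = √(12.52² + 7.41²) = √211.6585 ≈ 14.5485 mm.
Angle of view α = 2·arctan(d/2f) with d = 14.5485 mm and f = 20.8 mm.
d/2f = 0.34972; arctan(0.34972) ≈ 19.2759°, so α ≈ 38.5518°.

38.55°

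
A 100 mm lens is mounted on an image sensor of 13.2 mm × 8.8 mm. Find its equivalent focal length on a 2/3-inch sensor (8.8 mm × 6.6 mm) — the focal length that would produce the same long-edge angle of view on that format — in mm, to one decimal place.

66.7 mm

Equal angle of view means equal width/f ratio, so f₂ = f₁ · (width₂/width₁) = 100 × 8.8/13.2.
f₂ = 100 × 0.66667 ≈ 66.667 mm.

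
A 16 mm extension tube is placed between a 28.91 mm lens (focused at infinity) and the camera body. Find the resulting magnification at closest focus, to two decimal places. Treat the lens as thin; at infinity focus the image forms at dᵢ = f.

0.55×

The tube moves the image plane from f to f + e, so dᵢ = 28.91 + 16 = 44.91 mm. Focus is achieved when 1/f = 1/dₒ + 1/dᵢ, giving dₒ = 1/(1/f − 1/(f+e)).
Magnification m = dᵢ/dₒ = (f+e)·(1/f − 1/(f+e)) = e/f = 16/28.91 ≈ 0.5534.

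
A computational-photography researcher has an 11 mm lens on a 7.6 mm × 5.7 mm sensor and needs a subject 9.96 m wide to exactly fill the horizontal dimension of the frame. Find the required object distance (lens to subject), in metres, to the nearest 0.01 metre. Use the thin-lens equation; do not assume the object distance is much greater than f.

14.43 m

W: 9.96 m = 9960 mm.
Magnification m = w/W = dᵢ/dₒ; combined with 1/f = 1/dₒ + 1/dᵢ this gives dₒ = f·(1 + W/w).
dₒ = 11 mm × (1 + 9960/7.6) = 11 × 1311.5263 ≈ 14426.789 mm = 14.4268 m.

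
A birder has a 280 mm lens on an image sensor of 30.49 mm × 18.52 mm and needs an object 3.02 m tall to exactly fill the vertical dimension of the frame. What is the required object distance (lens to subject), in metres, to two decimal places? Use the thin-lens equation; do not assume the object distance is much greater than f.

W: 3.02 m = 3020 mm.
Magnification m = h/W = dᵢ/dₒ; combined with 1/f = 1/dₒ + 1/dᵢ this gives dₒ = f·(1 + W/h).
dₒ = 280 mm × (1 + 3020/18.52) = 280 × 164.0670 ≈ 45938.747 mm = 45.9387 m.

45.94 m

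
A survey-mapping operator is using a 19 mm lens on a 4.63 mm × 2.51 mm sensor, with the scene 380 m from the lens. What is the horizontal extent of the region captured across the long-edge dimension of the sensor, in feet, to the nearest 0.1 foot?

dₒ: 380 m = 380000 mm.
Similar triangles through the lens centre give W/dₒ = w/dᵢ; with 1/f = 1/dₒ + 1/dᵢ this gives W = w·(dₒ − f)/f.
W = 4.63 mm × (380000 − 19) / 19 = 4.63 × 19999.0000 ≈ 92595.370 mm = 92595.370/304.8 ft = 303.791 ft.

303.8 ft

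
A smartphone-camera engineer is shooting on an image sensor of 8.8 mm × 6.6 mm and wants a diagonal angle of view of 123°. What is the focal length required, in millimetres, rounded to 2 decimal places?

2.99 mm

Sensor diagonal = √(8.8² + 6.6²) = √121.0000 ≈ 11.0000 mm.
From α = 2·arctan(d/2f) we get f = d / (2·tan(α/2)).
With d = 11.0000 mm and α/2 = 61.5°, tan(α/2) ≈ 1.84177, so f ≈ 11.0000 / 3.68354 ≈ 2.9863 mm.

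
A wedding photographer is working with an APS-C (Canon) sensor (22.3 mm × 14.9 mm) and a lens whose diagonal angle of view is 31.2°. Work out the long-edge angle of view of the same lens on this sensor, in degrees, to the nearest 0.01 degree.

26.14°

Sensor diagonal = √(22.3² + 14.9²) = √719.3000 ≈ 26.8198 mm.
From the diagonal AOV: f = 26.8198 / (2·tan(15.6°)) = 26.8198 / 0.55841 ≈ 48.0288 mm.
Long-edge AOV = 2·arctan(22.3 / (2 × 48.0288)) = 2·arctan(0.23215) ≈ 26.1397°.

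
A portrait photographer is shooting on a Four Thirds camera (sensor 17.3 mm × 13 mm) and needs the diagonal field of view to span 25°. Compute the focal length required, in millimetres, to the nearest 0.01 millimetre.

48.81 mm

Sensor diagonal = √(17.3² + 13²) = √468.2900 ≈ 21.6400 mm.
From α = 2·arctan(d/2f) we get f = d / (2·tan(α/2)).
With d = 21.6400 mm and α/2 = 12.5°, tan(α/2) ≈ 0.22169, so f ≈ 21.6400 / 0.44339 ≈ 48.8059 mm.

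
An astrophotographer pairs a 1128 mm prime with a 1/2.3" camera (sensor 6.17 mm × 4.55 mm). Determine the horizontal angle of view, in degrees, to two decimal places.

Angle of view α = 2·arctan(w/2f) with w = 6.17 mm and f = 1128 mm.
w/2f = 0.00273; arctan(0.00273) ≈ 0.1567°, so α ≈ 0.3134°.

0.31°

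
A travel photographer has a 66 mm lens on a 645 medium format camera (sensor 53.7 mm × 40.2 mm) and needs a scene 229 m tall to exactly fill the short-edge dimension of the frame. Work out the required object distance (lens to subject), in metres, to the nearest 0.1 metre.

376.0 m

W: 229 m = 229000 mm.
Magnification m = h/W = dᵢ/dₒ; combined with 1/f = 1/dₒ + 1/dᵢ this gives dₒ = f·(1 + W/h).
dₒ = 66 mm × (1 + 229000/40.2) = 66 × 5697.5174 ≈ 376036.149 mm = 376.036 m.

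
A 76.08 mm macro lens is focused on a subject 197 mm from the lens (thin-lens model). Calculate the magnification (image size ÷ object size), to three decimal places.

Thin lens: 1/f = 1/dₒ + 1/dᵢ → 1/dᵢ = 1/76.08 − 1/197 = 0.0080679 mm⁻¹, so dᵢ ≈ 123.9477 mm.
Magnification m = dᵢ/dₒ = 123.9477/197 ≈ 0.62918.

0.629×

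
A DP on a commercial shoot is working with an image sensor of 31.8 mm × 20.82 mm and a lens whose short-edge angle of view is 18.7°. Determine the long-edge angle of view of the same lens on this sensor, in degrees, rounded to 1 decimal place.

28.2°

From the short-edge AOV: f = 20.82 / (2·tan(9.35°)) = 20.82 / 0.32930 ≈ 63.2241 mm.
Long-edge AOV = 2·arctan(31.8 / (2 × 63.2241)) = 2·arctan(0.25149) ≈ 28.2327°.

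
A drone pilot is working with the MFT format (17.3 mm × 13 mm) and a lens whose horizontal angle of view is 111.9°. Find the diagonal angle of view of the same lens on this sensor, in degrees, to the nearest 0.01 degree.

From the horizontal AOV: f = 17.3 / (2·tan(55.95°)) = 17.3 / 2.95955 ≈ 5.8455 mm.
Sensor diagonal = √(17.3² + 13²) = √468.2900 ≈ 21.6400 mm.
Diagonal AOV = 2·arctan(21.6400 / (2 × 5.8455)) = 2·arctan(1.85100) ≈ 123.2399°.

123.24°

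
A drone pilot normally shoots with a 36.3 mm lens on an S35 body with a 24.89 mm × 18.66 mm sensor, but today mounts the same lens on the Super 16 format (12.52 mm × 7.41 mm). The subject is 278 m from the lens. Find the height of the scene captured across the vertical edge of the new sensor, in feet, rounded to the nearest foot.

The focal length stays 36.3 mm; the relevant sensor dimension is now h = 7.41 mm. Object distance dₒ = 278 m = 278000 mm.
Thin-lens field height W = h·(dₒ − f)/f = 7.41 × (278000 − 36.3)/36.3 ≈ 56741.350 mm = 56741.350/304.8 ft = 186.159 ft.

186 ft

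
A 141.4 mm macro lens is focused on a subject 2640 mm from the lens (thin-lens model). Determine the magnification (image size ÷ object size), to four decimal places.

Thin lens: 1/f = 1/dₒ + 1/dᵢ → 1/dᵢ = 1/141.4 − 1/2640 = 0.0066933 mm⁻¹, so dᵢ ≈ 149.4021 mm.
Magnification m = dᵢ/dₒ = 149.4021/2640 ≈ 0.05659.

0.0566×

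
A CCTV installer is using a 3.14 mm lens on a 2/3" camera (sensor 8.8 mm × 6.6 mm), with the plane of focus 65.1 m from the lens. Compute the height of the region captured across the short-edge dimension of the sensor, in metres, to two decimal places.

dₒ: 65.1 m = 65100 mm.
Similar triangles through the lens centre give W/dₒ = h/dᵢ; with 1/f = 1/dₒ + 1/dᵢ this gives W = h·(dₒ − f)/f.
W = 6.6 mm × (65100 − 3.14) / 3.14 = 6.6 × 20731.4841 ≈ 136827.795 mm = 136.828 m.

136.83 m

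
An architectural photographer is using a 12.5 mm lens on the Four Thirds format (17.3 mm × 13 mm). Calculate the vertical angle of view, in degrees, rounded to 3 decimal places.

Angle of view α = 2·arctan(h/2f) with h = 13 mm and f = 12.5 mm.
h/2f = 0.52000; arctan(0.52000) ≈ 27.4744°, so α ≈ 54.9489°.

54.949°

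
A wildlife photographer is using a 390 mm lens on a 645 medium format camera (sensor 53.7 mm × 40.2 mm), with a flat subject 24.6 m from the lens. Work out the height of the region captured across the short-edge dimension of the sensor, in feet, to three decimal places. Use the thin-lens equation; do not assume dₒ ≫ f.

8.187 ft

dₒ: 24.6 m = 24600 mm.
Similar triangles through the lens centre give W/dₒ = h/dᵢ; with 1/f = 1/dₒ + 1/dᵢ this gives W = h·(dₒ − f)/f.
W = 40.2 mm × (24600 − 390) / 390 = 40.2 × 62.0769 ≈ 2495.492 mm = 2495.492/304.8 ft = 8.18731 ft.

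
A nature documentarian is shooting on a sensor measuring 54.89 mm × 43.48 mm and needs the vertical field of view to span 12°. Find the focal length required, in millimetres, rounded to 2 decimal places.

206.84 mm

From α = 2·arctan(h/2f) we get f = h / (2·tan(α/2)).
With h = 43.48 mm and α/2 = 6°, tan(α/2) ≈ 0.10510, so f ≈ 43.48 / 0.21021 ≈ 206.8423 mm.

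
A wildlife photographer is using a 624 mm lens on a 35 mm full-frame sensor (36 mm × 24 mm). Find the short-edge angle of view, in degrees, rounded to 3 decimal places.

Angle of view α = 2·arctan(h/2f) with h = 24 mm and f = 624 mm.
h/2f = 0.01923; arctan(0.01923) ≈ 1.1017°, so α ≈ 2.2034°.

2.203°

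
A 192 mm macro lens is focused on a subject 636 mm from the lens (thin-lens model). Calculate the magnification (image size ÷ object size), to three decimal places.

0.432×

Thin lens: 1/f = 1/dₒ + 1/dᵢ → 1/dᵢ = 1/192 − 1/636 = 0.0036360 mm⁻¹, so dᵢ ≈ 275.0270 mm.
Magnification m = dᵢ/dₒ = 275.0270/636 ≈ 0.43243.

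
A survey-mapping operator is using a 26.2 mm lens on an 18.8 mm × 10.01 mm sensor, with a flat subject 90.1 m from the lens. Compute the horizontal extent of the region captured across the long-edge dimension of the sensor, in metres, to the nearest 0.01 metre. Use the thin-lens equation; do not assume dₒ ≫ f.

dₒ: 90.1 m = 90100 mm.
Similar triangles through the lens centre give W/dₒ = w/dᵢ; with 1/f = 1/dₒ + 1/dᵢ this gives W = w·(dₒ − f)/f.
W = 18.8 mm × (90100 − 26.2) / 26.2 = 18.8 × 3437.9313 ≈ 64633.108 mm = 64.6331 m.

64.63 m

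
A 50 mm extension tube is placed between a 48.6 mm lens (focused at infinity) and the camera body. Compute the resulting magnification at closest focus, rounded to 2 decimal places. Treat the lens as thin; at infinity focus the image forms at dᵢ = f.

1.03×

The tube moves the image plane from f to f + e, so dᵢ = 48.6 + 50 = 98.6 mm. Focus is achieved when 1/f = 1/dₒ + 1/dᵢ, giving dₒ = 1/(1/f − 1/(f+e)).
Magnification m = dᵢ/dₒ = (f+e)·(1/f − 1/(f+e)) = e/f = 50/48.6 ≈ 1.0288.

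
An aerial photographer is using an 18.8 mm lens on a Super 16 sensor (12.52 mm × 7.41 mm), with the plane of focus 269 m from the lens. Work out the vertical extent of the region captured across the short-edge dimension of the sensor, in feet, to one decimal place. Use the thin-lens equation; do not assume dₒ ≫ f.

dₒ: 269 m = 269000 mm.
Similar triangles through the lens centre give W/dₒ = h/dᵢ; with 1/f = 1/dₒ + 1/dᵢ this gives W = h·(dₒ − f)/f.
W = 7.41 mm × (269000 − 18.8) / 18.8 = 7.41 × 14307.5106 ≈ 106018.654 mm = 106018.654/304.8 ft = 347.83 ft.

347.8 ft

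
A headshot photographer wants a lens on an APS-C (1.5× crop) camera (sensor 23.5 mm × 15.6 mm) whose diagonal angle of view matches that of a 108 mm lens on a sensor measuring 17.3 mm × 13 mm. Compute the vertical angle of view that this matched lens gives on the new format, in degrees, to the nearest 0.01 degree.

Sensor diagonal = √(17.3² + 13²) = √468.2900 ≈ 21.6400 mm.
Sensor diagonal = √(23.5² + 15.6²) = √795.6100 ≈ 28.2066 mm.
Equal diagonal AOV ⇒ f₂ = f₁ · 28.2066/21.6400 = 108 × 1.30344 ≈ 140.7720 mm.
Vertical AOV on the new format = 2·arctan(15.6 / (2 × 140.7720)) = 2·arctan(0.05541) ≈ 6.3429°.

6.34°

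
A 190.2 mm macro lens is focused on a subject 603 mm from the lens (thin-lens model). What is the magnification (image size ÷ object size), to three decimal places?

Thin lens: 1/f = 1/dₒ + 1/dᵢ → 1/dᵢ = 1/190.2 − 1/603 = 0.0035992 mm⁻¹, so dᵢ ≈ 277.8358 mm.
Magnification m = dᵢ/dₒ = 277.8358/603 ≈ 0.46076.

0.461×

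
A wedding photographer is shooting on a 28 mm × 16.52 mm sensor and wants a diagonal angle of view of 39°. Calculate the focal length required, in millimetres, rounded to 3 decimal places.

Sensor diagonal = √(28² + 16.52²) = √1056.9104 ≈ 32.5102 mm.
From α = 2·arctan(d/2f) we get f = d / (2·tan(α/2)).
With d = 32.5102 mm and α/2 = 19.5°, tan(α/2) ≈ 0.35412, so f ≈ 32.5102 / 0.70824 ≈ 45.9029 mm.

45.903 mm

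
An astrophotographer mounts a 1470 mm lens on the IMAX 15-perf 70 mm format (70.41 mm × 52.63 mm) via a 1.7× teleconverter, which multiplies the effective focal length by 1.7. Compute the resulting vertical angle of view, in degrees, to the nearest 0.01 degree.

1.21°

Effective focal length f = 1470 × 1.7 = 2499 mm.
α = 2·arctan(52.63 / (2 × 2499)) = 2·arctan(0.01053) ≈ 1.2066°.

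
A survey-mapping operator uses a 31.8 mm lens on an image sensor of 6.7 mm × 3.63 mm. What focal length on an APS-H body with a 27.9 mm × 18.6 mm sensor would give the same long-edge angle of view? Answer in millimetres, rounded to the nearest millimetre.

Equal angle of view means equal width/f ratio, so f₂ = f₁ · (width₂/width₁) = 31.8 × 27.9/6.7.
f₂ = 31.8 × 4.16418 ≈ 132.421 mm.

132 mm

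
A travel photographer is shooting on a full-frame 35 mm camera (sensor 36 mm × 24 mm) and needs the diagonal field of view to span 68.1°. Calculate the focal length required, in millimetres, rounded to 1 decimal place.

Sensor diagonal = √(36² + 24²) = √1872.0000 ≈ 43.2666 mm.
From α = 2·arctan(d/2f) we get f = d / (2·tan(α/2)).
With d = 43.2666 mm and α/2 = 34.05°, tan(α/2) ≈ 0.67578, so f ≈ 43.2666 / 1.35156 ≈ 32.0124 mm.

32.0 mm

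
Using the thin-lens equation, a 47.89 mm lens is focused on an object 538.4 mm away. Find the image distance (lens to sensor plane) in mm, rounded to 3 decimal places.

1/dᵢ = 1/f − 1/dₒ = 1/47.89 − 1/538.4 = 0.0190238 mm⁻¹.
dᵢ = 1/0.0190238 ≈ 52.5656 mm.

52.566 mm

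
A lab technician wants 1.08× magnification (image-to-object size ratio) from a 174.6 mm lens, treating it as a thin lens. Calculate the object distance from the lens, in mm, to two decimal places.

336.27 mm

With m = dᵢ/dₒ and 1/f = 1/dₒ + 1/dᵢ, substituting dᵢ = m·dₒ gives 1/f = (1 + 1/m)/dₒ, hence dₒ = f·(1 + 1/m).
dₒ = 174.6 × (1 + 1/1.08) = 174.6 × 1.92593 ≈ 336.267 mm.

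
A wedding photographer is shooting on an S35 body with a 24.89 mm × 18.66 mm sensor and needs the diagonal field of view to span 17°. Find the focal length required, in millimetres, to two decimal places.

Sensor diagonal = √(24.89² + 18.66²) = √967.7077 ≈ 31.1080 mm.
From α = 2·arctan(d/2f) we get f = d / (2·tan(α/2)).
With d = 31.1080 mm and α/2 = 8.5°, tan(α/2) ≈ 0.14945, so f ≈ 31.1080 / 0.29890 ≈ 104.0742 mm.

104.07 mm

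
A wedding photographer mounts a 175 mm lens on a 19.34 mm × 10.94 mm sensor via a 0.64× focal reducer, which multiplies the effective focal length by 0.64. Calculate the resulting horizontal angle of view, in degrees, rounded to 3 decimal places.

Effective focal length f = 175 × 0.64 = 112 mm.
α = 2·arctan(19.34 / (2 × 112)) = 2·arctan(0.08634) ≈ 9.8693°.

9.869°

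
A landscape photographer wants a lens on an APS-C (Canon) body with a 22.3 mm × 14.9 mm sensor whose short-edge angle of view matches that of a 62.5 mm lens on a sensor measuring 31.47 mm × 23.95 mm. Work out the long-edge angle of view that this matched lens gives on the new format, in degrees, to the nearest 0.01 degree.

Equal short-edge AOV ⇒ f₂ = f₁ · 14.9/23.95 = 62.5 × 0.62213 ≈ 38.8831 mm.
Long-edge AOV on the new format = 2·arctan(22.3 / (2 × 38.8831)) = 2·arctan(0.28676) ≈ 32.0012°.

32.00°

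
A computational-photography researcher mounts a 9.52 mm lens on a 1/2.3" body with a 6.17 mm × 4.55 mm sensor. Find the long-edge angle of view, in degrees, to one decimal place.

Angle of view α = 2·arctan(w/2f) with w = 6.17 mm and f = 9.52 mm.
w/2f = 0.32405; arctan(0.32405) ≈ 17.9552°, so α ≈ 35.9103°.

35.9°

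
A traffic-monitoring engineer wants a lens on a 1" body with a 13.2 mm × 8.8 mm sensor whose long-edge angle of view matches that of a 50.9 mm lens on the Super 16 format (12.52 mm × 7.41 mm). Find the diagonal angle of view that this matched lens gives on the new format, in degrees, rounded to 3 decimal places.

16.816°

Equal long-edge AOV ⇒ f₂ = f₁ · 13.2/12.52 = 50.9 × 1.05431 ≈ 53.6645 mm.
Sensor diagonal = √(13.2² + 8.8²) = √251.6800 ≈ 15.8644 mm.
Diagonal AOV on the new format = 2·arctan(15.8644 / (2 × 53.6645)) = 2·arctan(0.14781) ≈ 16.8161°.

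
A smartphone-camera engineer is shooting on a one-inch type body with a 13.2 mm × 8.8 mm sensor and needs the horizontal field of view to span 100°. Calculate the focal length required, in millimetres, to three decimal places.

5.538 mm

From α = 2·arctan(w/2f) we get f = w / (2·tan(α/2)).
With w = 13.2 mm and α/2 = 50°, tan(α/2) ≈ 1.19175, so f ≈ 13.2 / 2.38351 ≈ 5.5381 mm.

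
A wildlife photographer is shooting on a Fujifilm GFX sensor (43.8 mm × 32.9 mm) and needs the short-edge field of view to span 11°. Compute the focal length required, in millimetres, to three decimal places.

From α = 2·arctan(h/2f) we get f = h / (2·tan(α/2)).
With h = 32.9 mm and α/2 = 5.5°, tan(α/2) ≈ 0.09629, so f ≈ 32.9 / 0.19258 ≈ 170.8398 mm.

170.840 mm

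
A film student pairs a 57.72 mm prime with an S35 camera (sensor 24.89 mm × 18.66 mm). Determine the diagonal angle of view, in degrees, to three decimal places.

30.163°

Sensor diagonal = √(24.89² + 18.66²) = √967.7077 ≈ 31.1080 mm.
Angle of view α = 2·arctan(d/2f) with d = 31.1080 mm and f = 57.72 mm.
d/2f = 0.26947; arctan(0.26947) ≈ 15.0814°, so α ≈ 30.1629°.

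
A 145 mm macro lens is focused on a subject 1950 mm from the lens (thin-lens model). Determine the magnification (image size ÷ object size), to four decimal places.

Thin lens: 1/f = 1/dₒ + 1/dᵢ → 1/dᵢ = 1/145 − 1/1950 = 0.0063837 mm⁻¹, so dᵢ ≈ 156.6482 mm.
Magnification m = dᵢ/dₒ = 156.6482/1950 ≈ 0.08033.

0.0803×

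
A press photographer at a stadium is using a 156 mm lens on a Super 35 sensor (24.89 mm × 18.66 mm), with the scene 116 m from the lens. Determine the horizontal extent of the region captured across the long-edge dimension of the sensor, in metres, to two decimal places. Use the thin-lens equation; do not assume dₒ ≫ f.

18.48 m

dₒ: 116 m = 116000 mm.
Similar triangles through the lens centre give W/dₒ = w/dᵢ; with 1/f = 1/dₒ + 1/dᵢ this gives W = w·(dₒ − f)/f.
W = 24.89 mm × (116000 − 156) / 156 = 24.89 × 742.5897 ≈ 18483.059 mm = 18.4831 m.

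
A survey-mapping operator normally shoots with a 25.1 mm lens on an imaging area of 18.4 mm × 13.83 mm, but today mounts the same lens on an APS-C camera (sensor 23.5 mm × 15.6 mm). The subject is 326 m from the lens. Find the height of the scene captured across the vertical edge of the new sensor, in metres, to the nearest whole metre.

The focal length stays 25.1 mm; the relevant sensor dimension is now h = 15.6 mm. Object distance dₒ = 326 m = 326000 mm.
Thin-lens field height W = h·(dₒ − f)/f = 15.6 × (326000 − 25.1)/25.1 ≈ 202597.946 mm = 202.598 m.

203 m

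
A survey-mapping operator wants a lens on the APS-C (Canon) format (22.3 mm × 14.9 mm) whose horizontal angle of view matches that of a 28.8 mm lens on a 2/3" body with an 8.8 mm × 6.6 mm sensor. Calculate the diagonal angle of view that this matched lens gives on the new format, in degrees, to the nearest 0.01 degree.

20.82°

Equal horizontal AOV ⇒ f₂ = f₁ · 22.3/8.8 = 28.8 × 2.53409 ≈ 72.9818 mm.
Sensor diagonal = √(22.3² + 14.9²) = √719.3000 ≈ 26.8198 mm.
Diagonal AOV on the new format = 2·arctan(26.8198 / (2 × 72.9818)) = 2·arctan(0.18374) ≈ 20.8231°.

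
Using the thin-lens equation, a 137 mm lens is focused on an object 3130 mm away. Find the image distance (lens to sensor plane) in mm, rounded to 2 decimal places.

1/dᵢ = 1/f − 1/dₒ = 1/137 − 1/3130 = 0.0069798 mm⁻¹.
dᵢ = 1/0.0069798 ≈ 143.2710 mm.

143.27 mm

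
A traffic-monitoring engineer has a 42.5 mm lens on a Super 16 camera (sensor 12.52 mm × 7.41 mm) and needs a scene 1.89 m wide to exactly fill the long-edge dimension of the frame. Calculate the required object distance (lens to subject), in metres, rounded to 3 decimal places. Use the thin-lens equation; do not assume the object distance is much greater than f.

6.458 m

W: 1.89 m = 1890 mm.
Magnification m = w/W = dᵢ/dₒ; combined with 1/f = 1/dₒ + 1/dᵢ this gives dₒ = f·(1 + W/w).
dₒ = 42.5 mm × (1 + 1890/12.52) = 42.5 × 151.9585 ≈ 6458.235 mm = 6.45823 m.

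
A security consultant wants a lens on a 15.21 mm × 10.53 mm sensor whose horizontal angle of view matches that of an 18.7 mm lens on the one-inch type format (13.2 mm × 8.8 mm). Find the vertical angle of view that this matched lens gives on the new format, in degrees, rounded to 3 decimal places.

27.462°

Equal horizontal AOV ⇒ f₂ = f₁ · 15.21/13.2 = 18.7 × 1.15227 ≈ 21.5475 mm.
Vertical AOV on the new format = 2·arctan(10.53 / (2 × 21.5475)) = 2·arctan(0.24434) ≈ 27.4617°.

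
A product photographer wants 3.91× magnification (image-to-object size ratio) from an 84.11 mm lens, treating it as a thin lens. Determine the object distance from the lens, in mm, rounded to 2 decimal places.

With m = dᵢ/dₒ and 1/f = 1/dₒ + 1/dᵢ, substituting dᵢ = m·dₒ gives 1/f = (1 + 1/m)/dₒ, hence dₒ = f·(1 + 1/m).
dₒ = 84.11 × (1 + 1/3.91) = 84.11 × 1.25575 ≈ 105.622 mm.

105.62 mm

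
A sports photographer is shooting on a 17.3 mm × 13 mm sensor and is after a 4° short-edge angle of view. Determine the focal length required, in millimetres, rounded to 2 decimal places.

From α = 2·arctan(h/2f) we get f = h / (2·tan(α/2)).
With h = 13 mm and α/2 = 2°, tan(α/2) ≈ 0.03492, so f ≈ 13 / 0.06984 ≈ 186.1356 mm.

186.14 mm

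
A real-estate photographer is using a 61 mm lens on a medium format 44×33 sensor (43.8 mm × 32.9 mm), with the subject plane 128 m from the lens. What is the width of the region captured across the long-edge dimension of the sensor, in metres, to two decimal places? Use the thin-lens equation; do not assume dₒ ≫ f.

91.86 m

dₒ: 128 m = 128000 mm.
Similar triangles through the lens centre give W/dₒ = w/dᵢ; with 1/f = 1/dₒ + 1/dᵢ this gives W = w·(dₒ − f)/f.
W = 43.8 mm × (128000 − 61) / 61 = 43.8 × 2097.3607 ≈ 91864.397 mm = 91.8644 m.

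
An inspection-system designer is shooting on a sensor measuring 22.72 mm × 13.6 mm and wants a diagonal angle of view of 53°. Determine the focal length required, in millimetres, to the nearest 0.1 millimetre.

Sensor diagonal = √(22.72² + 13.6²) = √701.1584 ≈ 26.4794 mm.
From α = 2·arctan(d/2f) we get f = d / (2·tan(α/2)).
With d = 26.4794 mm and α/2 = 26.5°, tan(α/2) ≈ 0.49858, so f ≈ 26.4794 / 0.99716 ≈ 26.5547 mm.

26.6 mm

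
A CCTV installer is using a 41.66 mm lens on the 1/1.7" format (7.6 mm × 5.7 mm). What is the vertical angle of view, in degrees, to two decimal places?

7.83°

Angle of view α = 2·arctan(h/2f) with h = 5.7 mm and f = 41.66 mm.
h/2f = 0.06841; arctan(0.06841) ≈ 3.9136°, so α ≈ 7.8271°.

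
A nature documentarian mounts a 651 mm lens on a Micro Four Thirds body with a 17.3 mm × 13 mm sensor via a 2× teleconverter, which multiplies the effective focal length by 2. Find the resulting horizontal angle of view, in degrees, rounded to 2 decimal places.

Effective focal length f = 651 × 2 = 1302 mm.
α = 2·arctan(17.3 / (2 × 1302)) = 2·arctan(0.00664) ≈ 0.7613°.

0.76°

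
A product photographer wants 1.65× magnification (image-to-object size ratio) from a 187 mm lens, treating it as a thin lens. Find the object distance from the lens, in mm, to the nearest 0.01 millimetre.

With m = dᵢ/dₒ and 1/f = 1/dₒ + 1/dᵢ, substituting dᵢ = m·dₒ gives 1/f = (1 + 1/m)/dₒ, hence dₒ = f·(1 + 1/m).
dₒ = 187 × (1 + 1/1.65) = 187 × 1.60606 ≈ 300.333 mm.

300.33 mm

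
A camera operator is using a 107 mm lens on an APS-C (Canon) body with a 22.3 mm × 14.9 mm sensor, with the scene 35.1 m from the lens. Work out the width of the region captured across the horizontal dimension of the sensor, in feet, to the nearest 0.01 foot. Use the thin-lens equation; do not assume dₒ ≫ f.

dₒ: 35.1 m = 35100 mm.
Similar triangles through the lens centre give W/dₒ = w/dᵢ; with 1/f = 1/dₒ + 1/dᵢ this gives W = w·(dₒ − f)/f.
W = 22.3 mm × (35100 − 107) / 107 = 22.3 × 327.0374 ≈ 7292.934 mm = 7292.934/304.8 ft = 23.9269 ft.

23.93 ft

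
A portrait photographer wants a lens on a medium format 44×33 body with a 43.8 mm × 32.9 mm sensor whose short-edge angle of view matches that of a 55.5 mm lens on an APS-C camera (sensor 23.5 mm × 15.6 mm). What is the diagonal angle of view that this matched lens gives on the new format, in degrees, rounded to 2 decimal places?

26.34°

Equal short-edge AOV ⇒ f₂ = f₁ · 32.9/15.6 = 55.5 × 2.10897 ≈ 117.0481 mm.
Sensor diagonal = √(43.8² + 32.9²) = √3000.8500 ≈ 54.7800 mm.
Diagonal AOV on the new format = 2·arctan(54.7800 / (2 × 117.0481)) = 2·arctan(0.23401) ≈ 26.3412°.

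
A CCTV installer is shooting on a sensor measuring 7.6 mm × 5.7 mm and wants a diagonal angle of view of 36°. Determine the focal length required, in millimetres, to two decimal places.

Sensor diagonal = √(7.6² + 5.7²) = √90.2500 ≈ 9.5000 mm.
From α = 2·arctan(d/2f) we get f = d / (2·tan(α/2)).
With d = 9.5000 mm and α/2 = 18°, tan(α/2) ≈ 0.32492, so f ≈ 9.5000 / 0.64984 ≈ 14.6190 mm.

14.62 mm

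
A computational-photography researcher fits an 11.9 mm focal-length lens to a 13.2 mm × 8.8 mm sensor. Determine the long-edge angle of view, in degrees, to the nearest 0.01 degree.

58.03°

Angle of view α = 2·arctan(w/2f) with w = 13.2 mm and f = 11.9 mm.
w/2f = 0.55462; arctan(0.55462) ≈ 29.0137°, so α ≈ 58.0274°.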